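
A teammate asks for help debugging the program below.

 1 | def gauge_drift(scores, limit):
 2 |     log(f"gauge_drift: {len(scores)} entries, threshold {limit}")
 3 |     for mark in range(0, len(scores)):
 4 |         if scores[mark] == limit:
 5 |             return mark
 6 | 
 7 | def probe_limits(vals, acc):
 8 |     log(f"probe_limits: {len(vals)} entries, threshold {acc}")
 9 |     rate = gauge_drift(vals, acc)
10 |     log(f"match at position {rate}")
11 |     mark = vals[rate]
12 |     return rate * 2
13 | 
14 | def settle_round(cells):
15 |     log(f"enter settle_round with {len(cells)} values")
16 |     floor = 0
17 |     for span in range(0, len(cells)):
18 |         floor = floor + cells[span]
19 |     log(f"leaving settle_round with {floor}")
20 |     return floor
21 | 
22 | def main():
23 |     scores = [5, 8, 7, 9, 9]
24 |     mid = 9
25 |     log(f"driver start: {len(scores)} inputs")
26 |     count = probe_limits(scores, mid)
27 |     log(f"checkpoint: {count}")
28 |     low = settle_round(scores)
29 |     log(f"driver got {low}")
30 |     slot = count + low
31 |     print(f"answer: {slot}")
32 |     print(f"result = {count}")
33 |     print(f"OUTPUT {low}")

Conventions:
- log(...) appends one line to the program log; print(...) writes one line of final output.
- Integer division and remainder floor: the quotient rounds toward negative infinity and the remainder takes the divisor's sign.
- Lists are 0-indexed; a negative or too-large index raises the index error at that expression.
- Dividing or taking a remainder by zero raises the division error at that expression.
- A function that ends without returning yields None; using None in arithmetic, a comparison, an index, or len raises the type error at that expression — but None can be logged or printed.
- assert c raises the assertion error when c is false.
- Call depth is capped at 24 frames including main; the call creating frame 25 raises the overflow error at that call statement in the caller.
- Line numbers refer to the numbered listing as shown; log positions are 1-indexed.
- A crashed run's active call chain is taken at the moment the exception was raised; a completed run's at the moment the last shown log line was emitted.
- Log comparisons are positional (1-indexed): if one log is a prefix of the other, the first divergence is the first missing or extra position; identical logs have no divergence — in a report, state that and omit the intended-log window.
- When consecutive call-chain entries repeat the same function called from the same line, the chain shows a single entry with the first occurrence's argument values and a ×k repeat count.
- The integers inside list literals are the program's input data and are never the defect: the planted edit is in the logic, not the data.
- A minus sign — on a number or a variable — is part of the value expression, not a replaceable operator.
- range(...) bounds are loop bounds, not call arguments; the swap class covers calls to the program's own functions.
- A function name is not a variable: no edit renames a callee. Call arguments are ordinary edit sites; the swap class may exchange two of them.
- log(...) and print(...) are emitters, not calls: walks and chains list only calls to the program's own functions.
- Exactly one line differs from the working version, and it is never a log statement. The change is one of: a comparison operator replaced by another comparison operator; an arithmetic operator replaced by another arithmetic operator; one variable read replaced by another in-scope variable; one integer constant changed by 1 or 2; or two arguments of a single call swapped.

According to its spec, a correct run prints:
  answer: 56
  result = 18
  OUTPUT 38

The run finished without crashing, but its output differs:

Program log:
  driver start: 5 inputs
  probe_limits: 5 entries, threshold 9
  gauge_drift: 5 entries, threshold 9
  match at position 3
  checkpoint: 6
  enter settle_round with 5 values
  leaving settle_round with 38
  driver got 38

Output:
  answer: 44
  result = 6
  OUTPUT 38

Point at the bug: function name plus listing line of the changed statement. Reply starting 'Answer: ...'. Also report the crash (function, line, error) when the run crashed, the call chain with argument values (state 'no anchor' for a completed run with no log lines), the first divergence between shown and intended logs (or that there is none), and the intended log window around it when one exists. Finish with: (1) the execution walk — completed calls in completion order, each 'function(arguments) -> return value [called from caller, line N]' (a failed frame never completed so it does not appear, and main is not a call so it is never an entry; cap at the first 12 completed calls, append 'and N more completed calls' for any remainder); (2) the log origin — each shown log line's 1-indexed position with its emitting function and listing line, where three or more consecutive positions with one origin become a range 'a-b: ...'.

Answer: the defect is in probe_limits at line 12.
Key observation: The log first diverges at position 5: the faulty run prints 'checkpoint: 6' where the working version prints 'checkpoint: 18'.
Call chain: main.
First divergence: position 5 — the shown line 'checkpoint: 6' should read 'checkpoint: 18'.
Intended log window:
  3: gauge_drift: 5 entries, threshold 9
  4: match at position 3
  5: checkpoint: 18
  6: enter settle_round with 5 values
Execution walk:
  gauge_drift([5, 8, 7, 9, 9], 9) -> 3  [called from probe_limits, line 9]
  probe_limits([5, 8, 7, 9, 9], 9) -> 6  [called from main, line 26]
  settle_round([5, 8, 7, 9, 9]) -> 38  [called from main, line 28]
Origin of each log line:
  1: logged in main at line 25
  2: logged in probe_limits at line 8
  3: logged in gauge_drift at line 2
  4: logged in probe_limits at line 10
  5: logged in main at line 27
  6: logged in settle_round at line 15
  7: logged in settle_round at line 19
  8: logged in main at line 29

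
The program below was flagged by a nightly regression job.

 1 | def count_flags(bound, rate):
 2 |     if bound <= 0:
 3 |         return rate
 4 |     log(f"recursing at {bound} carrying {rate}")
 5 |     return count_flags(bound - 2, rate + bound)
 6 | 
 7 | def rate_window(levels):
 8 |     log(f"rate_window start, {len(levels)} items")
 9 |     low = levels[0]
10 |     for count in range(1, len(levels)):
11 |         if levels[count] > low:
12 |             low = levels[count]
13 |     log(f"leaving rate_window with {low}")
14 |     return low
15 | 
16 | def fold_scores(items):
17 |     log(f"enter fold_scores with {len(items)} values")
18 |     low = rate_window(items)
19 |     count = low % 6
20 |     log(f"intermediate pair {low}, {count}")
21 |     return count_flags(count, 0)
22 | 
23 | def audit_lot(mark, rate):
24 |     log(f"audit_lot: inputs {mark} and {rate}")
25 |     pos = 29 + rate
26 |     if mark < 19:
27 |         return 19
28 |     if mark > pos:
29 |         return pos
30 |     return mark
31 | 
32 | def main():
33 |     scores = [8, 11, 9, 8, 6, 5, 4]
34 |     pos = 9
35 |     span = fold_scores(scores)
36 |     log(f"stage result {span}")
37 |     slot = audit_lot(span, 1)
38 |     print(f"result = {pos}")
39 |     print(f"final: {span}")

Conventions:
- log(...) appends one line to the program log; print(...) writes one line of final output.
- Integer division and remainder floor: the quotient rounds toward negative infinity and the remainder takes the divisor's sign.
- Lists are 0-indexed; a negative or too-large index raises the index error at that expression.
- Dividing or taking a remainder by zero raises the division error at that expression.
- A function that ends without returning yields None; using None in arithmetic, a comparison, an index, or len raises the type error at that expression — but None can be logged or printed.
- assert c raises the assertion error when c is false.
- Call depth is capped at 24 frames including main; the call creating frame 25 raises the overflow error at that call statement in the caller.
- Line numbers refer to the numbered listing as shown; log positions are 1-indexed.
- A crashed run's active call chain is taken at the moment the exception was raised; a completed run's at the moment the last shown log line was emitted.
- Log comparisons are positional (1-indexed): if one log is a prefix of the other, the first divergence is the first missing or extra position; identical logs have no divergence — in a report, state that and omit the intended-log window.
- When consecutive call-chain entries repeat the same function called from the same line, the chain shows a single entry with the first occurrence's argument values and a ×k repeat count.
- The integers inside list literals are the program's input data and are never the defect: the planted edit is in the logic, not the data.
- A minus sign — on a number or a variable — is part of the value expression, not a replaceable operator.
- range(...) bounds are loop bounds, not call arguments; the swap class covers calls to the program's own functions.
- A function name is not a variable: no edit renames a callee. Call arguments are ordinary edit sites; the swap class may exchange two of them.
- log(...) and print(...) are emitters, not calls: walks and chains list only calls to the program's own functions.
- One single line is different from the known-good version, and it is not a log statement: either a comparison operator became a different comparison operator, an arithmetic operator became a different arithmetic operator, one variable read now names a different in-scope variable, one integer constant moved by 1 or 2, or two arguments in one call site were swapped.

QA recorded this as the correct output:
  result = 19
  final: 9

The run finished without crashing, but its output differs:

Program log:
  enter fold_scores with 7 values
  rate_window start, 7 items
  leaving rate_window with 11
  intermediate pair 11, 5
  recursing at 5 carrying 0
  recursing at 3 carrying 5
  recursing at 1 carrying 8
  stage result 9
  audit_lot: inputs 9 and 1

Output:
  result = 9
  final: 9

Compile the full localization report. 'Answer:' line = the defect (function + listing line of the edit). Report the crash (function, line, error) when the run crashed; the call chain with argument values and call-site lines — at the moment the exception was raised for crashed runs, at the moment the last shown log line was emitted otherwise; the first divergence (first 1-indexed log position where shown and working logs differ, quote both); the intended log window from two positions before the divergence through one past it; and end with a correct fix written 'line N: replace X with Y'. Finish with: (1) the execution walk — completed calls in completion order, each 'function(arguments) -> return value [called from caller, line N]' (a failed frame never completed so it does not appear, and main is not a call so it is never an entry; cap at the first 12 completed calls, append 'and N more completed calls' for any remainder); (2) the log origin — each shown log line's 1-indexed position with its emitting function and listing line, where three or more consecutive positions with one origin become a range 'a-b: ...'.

Answer: the defect is in main at line 38.
Key fact: Log streams are identical — the defect surfaces only in the printed output.
Call chain: main -> audit_lot(9, 1) (called at line 37).
First divergence: none (the log streams are identical).
Execution walk:
  rate_window([8, 11, 9, 8, 6, 5, 4]) -> 11  [called from fold_scores, line 18]
  count_flags(-1, 9) -> 9  [called from count_flags, line 5]
  count_flags(1, 8) -> 9  [called from count_flags, line 5]
  count_flags(3, 5) -> 9  [called from count_flags, line 5]
  count_flags(5, 0) -> 9  [called from fold_scores, line 21]
  fold_scores([8, 11, 9, 8, 6, 5, 4]) -> 9  [called from main, line 35]
  audit_lot(9, 1) -> 19  [called from main, line 37]
Log origin:
  1: logged in fold_scores at line 17
  2: logged in rate_window at line 8
  3: logged in rate_window at line 13
  4: logged in fold_scores at line 20
  5-7: logged in count_flags at line 4
  8: logged in main at line 36
  9: logged in audit_lot at line 24
A correct fix: line 38: replace `pos` with `slot`.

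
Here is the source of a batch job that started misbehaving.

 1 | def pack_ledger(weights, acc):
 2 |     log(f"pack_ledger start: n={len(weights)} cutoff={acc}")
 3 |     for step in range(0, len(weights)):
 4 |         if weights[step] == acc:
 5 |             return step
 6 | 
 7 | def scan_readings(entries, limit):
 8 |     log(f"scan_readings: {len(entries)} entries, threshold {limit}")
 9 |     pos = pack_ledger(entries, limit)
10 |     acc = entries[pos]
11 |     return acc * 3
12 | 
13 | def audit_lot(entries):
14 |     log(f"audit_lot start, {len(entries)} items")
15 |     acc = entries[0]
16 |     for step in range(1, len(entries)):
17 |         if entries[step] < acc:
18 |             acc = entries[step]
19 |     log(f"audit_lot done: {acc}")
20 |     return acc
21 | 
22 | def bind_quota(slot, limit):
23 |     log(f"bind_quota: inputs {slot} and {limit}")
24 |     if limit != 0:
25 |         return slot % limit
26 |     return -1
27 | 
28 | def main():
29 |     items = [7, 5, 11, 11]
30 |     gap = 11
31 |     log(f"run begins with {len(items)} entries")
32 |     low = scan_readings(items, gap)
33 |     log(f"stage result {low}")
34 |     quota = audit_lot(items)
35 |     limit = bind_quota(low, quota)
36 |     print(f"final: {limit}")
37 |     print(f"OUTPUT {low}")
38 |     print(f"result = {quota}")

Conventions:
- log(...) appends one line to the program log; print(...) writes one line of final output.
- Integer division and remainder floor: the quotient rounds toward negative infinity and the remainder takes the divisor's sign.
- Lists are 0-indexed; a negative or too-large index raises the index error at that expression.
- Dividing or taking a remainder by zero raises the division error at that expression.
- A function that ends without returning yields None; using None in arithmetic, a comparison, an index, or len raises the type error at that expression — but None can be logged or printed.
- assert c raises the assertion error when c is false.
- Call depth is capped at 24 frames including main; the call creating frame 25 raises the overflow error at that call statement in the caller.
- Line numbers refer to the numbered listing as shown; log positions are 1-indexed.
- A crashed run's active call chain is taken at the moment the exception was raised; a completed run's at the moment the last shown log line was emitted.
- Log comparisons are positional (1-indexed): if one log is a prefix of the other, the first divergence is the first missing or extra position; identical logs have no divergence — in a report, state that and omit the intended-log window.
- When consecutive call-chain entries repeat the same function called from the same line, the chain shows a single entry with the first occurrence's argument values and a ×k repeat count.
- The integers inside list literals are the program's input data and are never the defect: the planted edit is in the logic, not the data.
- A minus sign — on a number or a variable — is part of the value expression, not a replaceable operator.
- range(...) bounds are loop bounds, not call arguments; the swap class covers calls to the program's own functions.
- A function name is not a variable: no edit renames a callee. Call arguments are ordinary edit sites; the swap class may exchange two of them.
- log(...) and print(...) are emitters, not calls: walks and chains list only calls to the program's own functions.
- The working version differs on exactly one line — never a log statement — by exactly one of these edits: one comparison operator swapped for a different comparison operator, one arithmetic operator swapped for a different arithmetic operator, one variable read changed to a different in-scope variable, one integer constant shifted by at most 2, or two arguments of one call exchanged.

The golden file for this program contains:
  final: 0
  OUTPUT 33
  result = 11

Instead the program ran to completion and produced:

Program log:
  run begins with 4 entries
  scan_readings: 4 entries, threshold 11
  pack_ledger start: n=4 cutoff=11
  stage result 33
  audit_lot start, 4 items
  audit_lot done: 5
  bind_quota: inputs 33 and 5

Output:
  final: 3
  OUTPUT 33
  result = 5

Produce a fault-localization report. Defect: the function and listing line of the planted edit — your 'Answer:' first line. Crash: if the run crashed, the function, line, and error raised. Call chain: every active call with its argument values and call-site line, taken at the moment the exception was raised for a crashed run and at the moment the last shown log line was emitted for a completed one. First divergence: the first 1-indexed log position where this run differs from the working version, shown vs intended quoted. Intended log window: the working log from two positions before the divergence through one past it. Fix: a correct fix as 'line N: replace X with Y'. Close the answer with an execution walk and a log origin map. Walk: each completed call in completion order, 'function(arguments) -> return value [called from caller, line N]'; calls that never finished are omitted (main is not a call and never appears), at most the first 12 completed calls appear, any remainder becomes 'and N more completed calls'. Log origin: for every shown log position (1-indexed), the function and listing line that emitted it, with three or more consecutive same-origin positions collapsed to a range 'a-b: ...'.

Answer: the defect is in audit_lot at line 17.
Key fact: The earliest visible damage is log position 6 — 'audit_lot done: 5' rather than the intended 'audit_lot done: 11'.
Call chain: main -> bind_quota(33, 5) (called at line 35).
First divergence: position 6 — the shown line 'audit_lot done: 5' should read 'audit_lot done: 11'.
Intended log window:
  4: stage result 33
  5: audit_lot start, 4 items
  6: audit_lot done: 11
  7: bind_quota: inputs 33 and 11
Execution walk:
  pack_ledger([7, 5, 11, 11], 11) -> 2  [called from scan_readings, line 9]
  scan_readings([7, 5, 11, 11], 11) -> 33  [called from main, line 32]
  audit_lot([7, 5, 11, 11]) -> 5  [called from main, line 34]
  bind_quota(33, 5) -> 3  [called from main, line 35]
Log origin:
  1: from main, line 31
  2: from scan_readings, line 8
  3: from pack_ledger, line 2
  4: from main, line 33
  5: from audit_lot, line 14
  6: from audit_lot, line 19
  7: from bind_quota, line 23
A correct fix: line 17: replace `<` with `>`.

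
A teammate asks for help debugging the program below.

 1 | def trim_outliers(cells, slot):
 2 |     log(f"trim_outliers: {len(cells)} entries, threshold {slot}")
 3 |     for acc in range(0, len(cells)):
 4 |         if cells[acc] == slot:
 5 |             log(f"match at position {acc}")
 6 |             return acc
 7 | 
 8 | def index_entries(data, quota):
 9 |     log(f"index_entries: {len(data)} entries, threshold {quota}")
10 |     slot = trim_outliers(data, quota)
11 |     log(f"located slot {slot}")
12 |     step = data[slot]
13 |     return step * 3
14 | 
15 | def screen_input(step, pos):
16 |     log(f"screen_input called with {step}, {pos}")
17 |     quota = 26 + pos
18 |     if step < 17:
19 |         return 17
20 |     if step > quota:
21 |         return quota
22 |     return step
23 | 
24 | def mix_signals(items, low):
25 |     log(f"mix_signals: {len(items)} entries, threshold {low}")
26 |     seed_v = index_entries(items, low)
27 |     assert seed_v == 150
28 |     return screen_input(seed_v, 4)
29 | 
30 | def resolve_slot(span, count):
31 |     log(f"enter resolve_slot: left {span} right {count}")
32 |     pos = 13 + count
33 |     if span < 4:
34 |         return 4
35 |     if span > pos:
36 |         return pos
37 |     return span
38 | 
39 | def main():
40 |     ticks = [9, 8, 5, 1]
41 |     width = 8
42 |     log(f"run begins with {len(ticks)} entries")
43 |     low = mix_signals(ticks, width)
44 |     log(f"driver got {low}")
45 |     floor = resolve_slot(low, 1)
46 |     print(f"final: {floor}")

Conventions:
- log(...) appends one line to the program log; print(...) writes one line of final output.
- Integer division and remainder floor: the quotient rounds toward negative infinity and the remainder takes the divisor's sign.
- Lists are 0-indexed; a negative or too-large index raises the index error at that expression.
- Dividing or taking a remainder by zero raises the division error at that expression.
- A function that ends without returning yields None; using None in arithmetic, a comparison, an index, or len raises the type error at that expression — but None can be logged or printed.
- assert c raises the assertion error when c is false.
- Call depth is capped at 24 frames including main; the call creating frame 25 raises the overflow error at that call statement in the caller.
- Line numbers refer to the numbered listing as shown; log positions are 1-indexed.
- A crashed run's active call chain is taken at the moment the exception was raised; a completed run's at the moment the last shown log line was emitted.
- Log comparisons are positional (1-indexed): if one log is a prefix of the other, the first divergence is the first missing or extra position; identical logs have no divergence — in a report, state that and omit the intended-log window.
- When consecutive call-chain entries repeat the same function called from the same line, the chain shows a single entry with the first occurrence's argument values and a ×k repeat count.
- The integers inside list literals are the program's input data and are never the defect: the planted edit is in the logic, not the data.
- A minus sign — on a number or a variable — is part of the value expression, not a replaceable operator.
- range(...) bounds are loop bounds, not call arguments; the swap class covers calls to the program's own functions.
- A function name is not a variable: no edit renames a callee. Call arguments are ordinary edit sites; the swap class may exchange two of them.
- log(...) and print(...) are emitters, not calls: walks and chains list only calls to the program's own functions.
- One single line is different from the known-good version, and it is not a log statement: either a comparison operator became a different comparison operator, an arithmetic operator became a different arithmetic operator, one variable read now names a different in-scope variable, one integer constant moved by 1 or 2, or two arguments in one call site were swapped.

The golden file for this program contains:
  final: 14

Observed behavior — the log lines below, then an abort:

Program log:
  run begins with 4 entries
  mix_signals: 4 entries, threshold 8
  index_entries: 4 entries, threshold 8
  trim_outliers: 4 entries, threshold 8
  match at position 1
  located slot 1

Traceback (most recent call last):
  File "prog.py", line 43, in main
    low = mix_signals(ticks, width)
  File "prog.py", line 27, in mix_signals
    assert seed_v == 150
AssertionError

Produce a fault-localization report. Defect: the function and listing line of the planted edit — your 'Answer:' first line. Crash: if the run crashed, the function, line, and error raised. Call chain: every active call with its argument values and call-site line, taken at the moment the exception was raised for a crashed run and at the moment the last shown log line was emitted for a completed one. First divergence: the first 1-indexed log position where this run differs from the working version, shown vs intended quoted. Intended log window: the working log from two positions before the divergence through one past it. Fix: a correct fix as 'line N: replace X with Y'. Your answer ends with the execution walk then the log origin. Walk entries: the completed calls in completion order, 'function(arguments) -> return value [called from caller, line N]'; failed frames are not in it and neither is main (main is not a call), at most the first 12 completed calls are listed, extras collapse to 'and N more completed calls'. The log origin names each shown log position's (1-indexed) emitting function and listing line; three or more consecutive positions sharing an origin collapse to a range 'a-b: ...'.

Answer: the defect is in mix_signals at line 27.
The tell: Only 6 log lines were emitted before the run died; the intended continuation was 'screen_input called with 24, 4'.
Crash: mix_signals, line 27, AssertionError.
Call chain: main -> mix_signals([9, 8, 5, 1], 8) (called at line 43).
First divergence: position 7 (shown log ended at 6 lines; the working version continues: 'screen_input called with 24, 4').
Intended log window:
  5: match at position 1
  6: located slot 1
  7: screen_input called with 24, 4
  8: driver got 24
Execution walk:
  trim_outliers([9, 8, 5, 1], 8) -> 1  [called from index_entries, line 10]
  index_entries([9, 8, 5, 1], 8) -> 24  [called from mix_signals, line 26]
Log origins:
  1: from main, line 42
  2: from mix_signals, line 25
  3: from index_entries, line 9
  4: from trim_outliers, line 2
  5: from trim_outliers, line 5
  6: from index_entries, line 11
A correct fix: line 27: replace `==` with `<=`.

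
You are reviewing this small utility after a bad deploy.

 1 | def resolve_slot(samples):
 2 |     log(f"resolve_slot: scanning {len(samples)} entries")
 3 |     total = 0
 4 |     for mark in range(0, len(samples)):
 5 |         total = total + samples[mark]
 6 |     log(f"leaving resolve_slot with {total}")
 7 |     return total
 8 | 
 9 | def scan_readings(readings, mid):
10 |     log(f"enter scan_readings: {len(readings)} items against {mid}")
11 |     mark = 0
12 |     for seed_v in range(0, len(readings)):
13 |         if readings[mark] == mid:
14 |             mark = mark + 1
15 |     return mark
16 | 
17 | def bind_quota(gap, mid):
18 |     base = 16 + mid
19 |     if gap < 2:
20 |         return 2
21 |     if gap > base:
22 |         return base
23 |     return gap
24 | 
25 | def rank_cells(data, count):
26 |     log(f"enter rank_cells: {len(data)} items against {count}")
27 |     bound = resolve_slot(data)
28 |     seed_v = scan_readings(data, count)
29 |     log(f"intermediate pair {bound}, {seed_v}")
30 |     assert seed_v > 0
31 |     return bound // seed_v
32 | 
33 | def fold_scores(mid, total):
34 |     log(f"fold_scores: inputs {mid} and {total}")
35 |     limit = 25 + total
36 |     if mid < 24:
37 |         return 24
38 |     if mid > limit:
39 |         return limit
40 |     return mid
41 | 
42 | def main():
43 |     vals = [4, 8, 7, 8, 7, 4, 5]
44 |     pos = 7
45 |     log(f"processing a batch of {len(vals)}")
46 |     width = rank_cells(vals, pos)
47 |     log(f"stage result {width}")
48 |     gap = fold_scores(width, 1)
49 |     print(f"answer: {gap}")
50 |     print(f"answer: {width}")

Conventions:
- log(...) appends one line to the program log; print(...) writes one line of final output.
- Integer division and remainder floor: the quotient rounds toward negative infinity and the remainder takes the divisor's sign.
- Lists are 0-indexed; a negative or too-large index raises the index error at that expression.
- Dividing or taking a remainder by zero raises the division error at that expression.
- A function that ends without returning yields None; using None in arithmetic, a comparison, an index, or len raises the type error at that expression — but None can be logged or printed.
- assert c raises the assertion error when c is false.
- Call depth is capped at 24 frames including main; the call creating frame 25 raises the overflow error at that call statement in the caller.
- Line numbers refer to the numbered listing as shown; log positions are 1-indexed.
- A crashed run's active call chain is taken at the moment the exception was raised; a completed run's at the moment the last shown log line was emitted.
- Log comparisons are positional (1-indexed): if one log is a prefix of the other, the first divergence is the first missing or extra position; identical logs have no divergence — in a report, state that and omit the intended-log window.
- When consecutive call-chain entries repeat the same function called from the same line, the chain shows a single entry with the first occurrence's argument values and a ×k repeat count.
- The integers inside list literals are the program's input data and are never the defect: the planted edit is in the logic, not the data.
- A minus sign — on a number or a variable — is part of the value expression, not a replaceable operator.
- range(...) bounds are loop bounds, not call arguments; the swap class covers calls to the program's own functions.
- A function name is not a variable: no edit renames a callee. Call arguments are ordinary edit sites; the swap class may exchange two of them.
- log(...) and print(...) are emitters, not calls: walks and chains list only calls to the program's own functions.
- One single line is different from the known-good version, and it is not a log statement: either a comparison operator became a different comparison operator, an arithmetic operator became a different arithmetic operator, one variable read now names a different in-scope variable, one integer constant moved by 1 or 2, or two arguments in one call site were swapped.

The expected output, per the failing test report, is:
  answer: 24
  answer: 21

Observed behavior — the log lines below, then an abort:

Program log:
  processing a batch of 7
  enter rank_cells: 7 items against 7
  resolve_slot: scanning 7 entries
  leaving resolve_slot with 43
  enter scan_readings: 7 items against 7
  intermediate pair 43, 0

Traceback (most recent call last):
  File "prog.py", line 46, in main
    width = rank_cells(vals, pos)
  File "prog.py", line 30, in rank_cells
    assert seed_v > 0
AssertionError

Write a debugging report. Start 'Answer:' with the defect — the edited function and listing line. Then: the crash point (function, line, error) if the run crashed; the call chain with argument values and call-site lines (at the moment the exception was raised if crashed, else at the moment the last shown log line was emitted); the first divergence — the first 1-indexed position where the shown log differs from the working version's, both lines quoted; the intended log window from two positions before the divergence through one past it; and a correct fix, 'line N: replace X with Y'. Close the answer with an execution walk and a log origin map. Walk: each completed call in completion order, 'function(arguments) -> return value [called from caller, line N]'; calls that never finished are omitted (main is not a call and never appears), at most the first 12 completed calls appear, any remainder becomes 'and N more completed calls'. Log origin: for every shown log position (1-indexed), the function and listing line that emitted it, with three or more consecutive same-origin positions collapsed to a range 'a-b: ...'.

Answer: the defect is in scan_readings at line 13.
Key fact: Position 6 is the first bad log line: 'intermediate pair 43, 0' should read 'intermediate pair 43, 2'.
Crash: rank_cells, line 30, AssertionError.
Call chain: main -> rank_cells([4, 8, 7, 8, 7, 4, 5], 7) (called at line 46).
First divergence: at position 6 the run shows 'intermediate pair 43, 0' where the working version logs 'intermediate pair 43, 2'.
Intended log window:
  4: leaving resolve_slot with 43
  5: enter scan_readings: 7 items against 7
  6: intermediate pair 43, 2
  7: stage result 21
Execution walk:
  resolve_slot([4, 8, 7, 8, 7, 4, 5]) -> 43  [called from rank_cells, line 27]
  scan_readings([4, 8, 7, 8, 7, 4, 5], 7) -> 0  [called from rank_cells, line 28]
Origin of each log line:
  1: from main, line 45
  2: from rank_cells, line 26
  3: from resolve_slot, line 2
  4: from resolve_slot, line 6
  5: from scan_readings, line 10
  6: from rank_cells, line 29
A correct fix: line 13: replace `mark` with `seed_v`.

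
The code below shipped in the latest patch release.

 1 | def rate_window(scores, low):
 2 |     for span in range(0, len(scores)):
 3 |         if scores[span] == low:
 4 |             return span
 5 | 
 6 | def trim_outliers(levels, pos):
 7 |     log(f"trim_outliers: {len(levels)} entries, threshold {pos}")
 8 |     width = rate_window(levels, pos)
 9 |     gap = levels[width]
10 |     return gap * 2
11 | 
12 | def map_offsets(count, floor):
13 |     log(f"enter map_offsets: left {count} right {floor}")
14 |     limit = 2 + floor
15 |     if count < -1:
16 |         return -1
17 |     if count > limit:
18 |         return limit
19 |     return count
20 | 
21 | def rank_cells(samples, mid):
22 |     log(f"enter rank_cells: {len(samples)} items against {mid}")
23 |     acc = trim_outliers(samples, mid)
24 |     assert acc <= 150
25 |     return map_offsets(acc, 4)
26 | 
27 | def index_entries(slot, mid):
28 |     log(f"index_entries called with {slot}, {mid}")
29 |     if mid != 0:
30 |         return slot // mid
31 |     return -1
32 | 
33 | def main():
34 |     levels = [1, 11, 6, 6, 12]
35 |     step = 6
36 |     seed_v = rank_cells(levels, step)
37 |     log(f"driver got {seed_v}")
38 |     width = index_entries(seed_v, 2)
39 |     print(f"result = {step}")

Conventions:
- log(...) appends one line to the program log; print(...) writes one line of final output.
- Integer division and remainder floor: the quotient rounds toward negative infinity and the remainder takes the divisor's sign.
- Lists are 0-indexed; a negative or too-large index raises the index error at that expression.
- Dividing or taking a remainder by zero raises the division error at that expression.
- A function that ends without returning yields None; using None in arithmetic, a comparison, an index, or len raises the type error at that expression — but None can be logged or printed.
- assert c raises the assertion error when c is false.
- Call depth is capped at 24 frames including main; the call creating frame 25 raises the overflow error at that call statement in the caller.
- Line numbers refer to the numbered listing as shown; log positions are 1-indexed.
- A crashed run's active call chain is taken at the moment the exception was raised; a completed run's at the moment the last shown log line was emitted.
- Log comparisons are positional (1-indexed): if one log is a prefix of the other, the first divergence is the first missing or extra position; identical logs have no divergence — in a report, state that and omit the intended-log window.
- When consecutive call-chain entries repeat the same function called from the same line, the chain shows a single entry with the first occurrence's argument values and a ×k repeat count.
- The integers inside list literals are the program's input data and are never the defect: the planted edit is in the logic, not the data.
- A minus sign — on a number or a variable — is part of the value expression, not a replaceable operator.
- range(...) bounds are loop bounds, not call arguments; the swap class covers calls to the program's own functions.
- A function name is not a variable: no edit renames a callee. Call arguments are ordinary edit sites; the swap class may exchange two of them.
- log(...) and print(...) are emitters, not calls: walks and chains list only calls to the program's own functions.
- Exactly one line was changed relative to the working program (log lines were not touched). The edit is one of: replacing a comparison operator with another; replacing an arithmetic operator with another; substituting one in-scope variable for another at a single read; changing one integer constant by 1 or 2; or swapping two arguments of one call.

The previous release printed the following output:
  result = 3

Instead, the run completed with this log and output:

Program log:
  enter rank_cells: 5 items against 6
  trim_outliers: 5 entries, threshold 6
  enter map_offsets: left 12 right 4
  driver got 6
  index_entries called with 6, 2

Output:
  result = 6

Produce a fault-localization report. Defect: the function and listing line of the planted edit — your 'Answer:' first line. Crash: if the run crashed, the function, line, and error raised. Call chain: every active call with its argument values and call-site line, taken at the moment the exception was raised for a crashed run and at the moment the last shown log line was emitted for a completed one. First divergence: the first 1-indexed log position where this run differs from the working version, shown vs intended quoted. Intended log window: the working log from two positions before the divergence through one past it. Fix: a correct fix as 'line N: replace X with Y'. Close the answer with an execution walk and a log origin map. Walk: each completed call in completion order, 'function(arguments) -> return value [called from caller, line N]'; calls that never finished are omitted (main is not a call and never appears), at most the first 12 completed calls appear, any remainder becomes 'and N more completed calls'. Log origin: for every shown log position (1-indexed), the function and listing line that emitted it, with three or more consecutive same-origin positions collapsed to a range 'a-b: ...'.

Answer: the defect is in main at line 39.
The tell: The logs agree in full; only the final output differs.
Call chain: main -> index_entries(6, 2) (called at line 38).
First divergence: none; the two logs match at every position.
Execution walk:
  rate_window([1, 11, 6, 6, 12], 6) -> 2  [called from trim_outliers, line 8]
  trim_outliers([1, 11, 6, 6, 12], 6) -> 12  [called from rank_cells, line 23]
  map_offsets(12, 4) -> 6  [called from rank_cells, line 25]
  rank_cells([1, 11, 6, 6, 12], 6) -> 6  [called from main, line 36]
  index_entries(6, 2) -> 3  [called from main, line 38]
Origin of each log line:
  1: emitted by rank_cells (line 22)
  2: emitted by trim_outliers (line 7)
  3: emitted by map_offsets (line 13)
  4: emitted by main (line 37)
  5: emitted by index_entries (line 28)
A correct fix: line 39: replace `step` with `width`.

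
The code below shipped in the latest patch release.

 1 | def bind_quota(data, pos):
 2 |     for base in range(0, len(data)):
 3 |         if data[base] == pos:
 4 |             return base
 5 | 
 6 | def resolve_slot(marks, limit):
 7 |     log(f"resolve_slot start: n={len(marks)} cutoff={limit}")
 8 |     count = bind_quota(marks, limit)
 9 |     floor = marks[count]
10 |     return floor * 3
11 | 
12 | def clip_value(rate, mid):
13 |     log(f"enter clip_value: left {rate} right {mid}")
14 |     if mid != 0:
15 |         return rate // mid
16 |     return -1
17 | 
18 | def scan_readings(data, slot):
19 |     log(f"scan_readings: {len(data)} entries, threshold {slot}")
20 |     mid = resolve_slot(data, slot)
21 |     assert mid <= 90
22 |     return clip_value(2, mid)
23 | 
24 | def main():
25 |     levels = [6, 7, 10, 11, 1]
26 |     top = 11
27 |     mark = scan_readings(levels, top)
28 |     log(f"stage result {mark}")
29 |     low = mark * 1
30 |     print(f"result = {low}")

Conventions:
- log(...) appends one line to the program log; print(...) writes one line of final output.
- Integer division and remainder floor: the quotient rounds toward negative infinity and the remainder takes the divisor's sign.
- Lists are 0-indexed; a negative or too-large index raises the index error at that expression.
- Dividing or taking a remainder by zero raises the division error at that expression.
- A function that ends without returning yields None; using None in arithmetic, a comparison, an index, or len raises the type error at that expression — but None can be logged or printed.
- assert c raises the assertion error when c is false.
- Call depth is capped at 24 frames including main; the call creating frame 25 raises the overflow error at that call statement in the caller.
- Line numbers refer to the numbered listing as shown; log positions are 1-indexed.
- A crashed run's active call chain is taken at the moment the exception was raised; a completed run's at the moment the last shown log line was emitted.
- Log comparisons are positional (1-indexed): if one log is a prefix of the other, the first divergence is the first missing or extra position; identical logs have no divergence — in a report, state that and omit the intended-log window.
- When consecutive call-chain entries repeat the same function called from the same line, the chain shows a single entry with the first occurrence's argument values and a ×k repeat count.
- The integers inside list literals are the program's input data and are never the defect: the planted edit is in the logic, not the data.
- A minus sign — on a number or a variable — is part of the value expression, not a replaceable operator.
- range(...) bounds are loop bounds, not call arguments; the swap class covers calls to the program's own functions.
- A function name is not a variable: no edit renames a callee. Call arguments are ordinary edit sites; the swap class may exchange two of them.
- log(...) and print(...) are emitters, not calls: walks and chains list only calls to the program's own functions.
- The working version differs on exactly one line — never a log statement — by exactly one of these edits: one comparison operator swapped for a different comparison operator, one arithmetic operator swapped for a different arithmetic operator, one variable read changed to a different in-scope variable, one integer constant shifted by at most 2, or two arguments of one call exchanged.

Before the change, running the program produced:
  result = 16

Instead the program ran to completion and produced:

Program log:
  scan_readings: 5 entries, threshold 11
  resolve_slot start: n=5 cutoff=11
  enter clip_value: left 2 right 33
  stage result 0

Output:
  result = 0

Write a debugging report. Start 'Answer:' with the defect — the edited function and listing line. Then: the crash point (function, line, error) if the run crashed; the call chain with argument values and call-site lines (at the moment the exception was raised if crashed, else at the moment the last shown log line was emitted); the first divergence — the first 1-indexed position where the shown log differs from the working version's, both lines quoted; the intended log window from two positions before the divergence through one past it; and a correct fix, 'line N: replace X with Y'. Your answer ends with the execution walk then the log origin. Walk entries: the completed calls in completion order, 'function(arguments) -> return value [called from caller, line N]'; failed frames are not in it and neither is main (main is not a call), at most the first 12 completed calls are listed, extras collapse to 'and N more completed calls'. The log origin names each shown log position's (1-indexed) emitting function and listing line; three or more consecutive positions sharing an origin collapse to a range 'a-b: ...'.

Answer: the defect is in scan_readings at line 22.
Key observation: Log line 3 is where behavior first shows: 'enter clip_value: left 2 right 33' appears instead of 'enter clip_value: left 33 right 2'.
Call chain: main.
First divergence: position 3 — shown 'enter clip_value: left 2 right 33', intended 'enter clip_value: left 33 right 2'.
Intended log window:
  1: scan_readings: 5 entries, threshold 11
  2: resolve_slot start: n=5 cutoff=11
  3: enter clip_value: left 33 right 2
  4: stage result 16
Execution walk:
  bind_quota([6, 7, 10, 11, 1], 11) -> 3  [called from resolve_slot, line 8]
  resolve_slot([6, 7, 10, 11, 1], 11) -> 33  [called from scan_readings, line 20]
  clip_value(2, 33) -> 0  [called from scan_readings, line 22]
  scan_readings([6, 7, 10, 11, 1], 11) -> 0  [called from main, line 27]
Origin of each log line:
  1 — scan_readings, line 19
  2 — resolve_slot, line 7
  3 — clip_value, line 13
  4 — main, line 28
A correct fix: line 22: replace `clip_value(2, mid)` with `clip_value(mid, 2)`.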